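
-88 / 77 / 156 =-2 / 273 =-0.01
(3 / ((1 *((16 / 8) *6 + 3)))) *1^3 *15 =3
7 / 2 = 3.50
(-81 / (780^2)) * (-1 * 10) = 9 / 6760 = 0.00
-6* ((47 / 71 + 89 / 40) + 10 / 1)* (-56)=1537158 / 355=4330.02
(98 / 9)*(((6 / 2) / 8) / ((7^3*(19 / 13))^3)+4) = 8857132499807 / 203352531732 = 43.56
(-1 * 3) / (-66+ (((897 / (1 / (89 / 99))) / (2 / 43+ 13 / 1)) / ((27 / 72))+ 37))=-166617 / 7543553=-0.02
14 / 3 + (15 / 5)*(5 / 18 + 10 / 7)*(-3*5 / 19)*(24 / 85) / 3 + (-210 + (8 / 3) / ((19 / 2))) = -464484 / 2261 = -205.43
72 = 72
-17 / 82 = -0.21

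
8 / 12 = 2 / 3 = 0.67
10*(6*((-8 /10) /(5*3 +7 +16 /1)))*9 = -216 /19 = -11.37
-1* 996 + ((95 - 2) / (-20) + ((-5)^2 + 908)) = -1353 / 20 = -67.65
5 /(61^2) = 5 /3721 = 0.00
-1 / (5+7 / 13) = -13 / 72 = -0.18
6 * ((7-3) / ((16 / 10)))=15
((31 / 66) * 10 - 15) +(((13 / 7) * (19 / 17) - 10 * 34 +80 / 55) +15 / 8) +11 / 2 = -10662523 / 31416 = -339.40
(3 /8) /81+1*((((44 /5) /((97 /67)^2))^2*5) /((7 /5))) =8427334880263 /133856272872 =62.96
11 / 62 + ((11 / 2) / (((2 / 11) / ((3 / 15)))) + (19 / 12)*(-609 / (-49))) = 28108 / 1085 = 25.91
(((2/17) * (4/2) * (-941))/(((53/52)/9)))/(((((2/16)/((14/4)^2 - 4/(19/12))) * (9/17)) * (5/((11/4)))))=-795536456/5035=-158001.28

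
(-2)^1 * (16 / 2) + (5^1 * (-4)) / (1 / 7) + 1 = -155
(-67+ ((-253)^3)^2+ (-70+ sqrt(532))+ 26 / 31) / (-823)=-8129892834130378 / 25513 -2*sqrt(133) / 823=-318656874304.52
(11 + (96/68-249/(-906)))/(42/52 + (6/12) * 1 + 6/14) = 5927103/811172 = 7.31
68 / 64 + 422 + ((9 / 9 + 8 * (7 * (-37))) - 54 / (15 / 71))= -152283 / 80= -1903.54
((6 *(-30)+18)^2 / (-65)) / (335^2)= -26244 / 7294625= -0.00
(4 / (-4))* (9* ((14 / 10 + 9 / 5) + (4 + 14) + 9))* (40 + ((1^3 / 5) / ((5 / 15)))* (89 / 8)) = -2537253 / 200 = -12686.26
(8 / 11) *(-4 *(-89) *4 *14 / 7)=22784 / 11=2071.27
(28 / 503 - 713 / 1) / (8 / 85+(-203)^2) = -10160645 / 587298273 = -0.02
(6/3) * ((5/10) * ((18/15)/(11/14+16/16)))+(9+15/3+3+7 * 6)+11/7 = 53588/875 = 61.24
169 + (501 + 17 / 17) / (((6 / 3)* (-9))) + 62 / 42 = 8983 / 63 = 142.59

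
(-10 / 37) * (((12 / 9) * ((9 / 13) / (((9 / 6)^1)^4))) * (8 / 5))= -1024 / 12987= -0.08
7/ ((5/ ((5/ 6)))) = 7/ 6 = 1.17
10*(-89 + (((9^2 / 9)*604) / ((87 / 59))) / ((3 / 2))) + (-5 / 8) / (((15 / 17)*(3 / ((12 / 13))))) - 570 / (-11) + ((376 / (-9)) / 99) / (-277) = 4417491804367 / 186092478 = 23738.15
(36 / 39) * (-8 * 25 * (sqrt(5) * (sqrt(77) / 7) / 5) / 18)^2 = 88000 / 2457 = 35.82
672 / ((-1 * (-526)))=336 / 263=1.28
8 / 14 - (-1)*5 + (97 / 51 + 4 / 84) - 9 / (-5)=5546 / 595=9.32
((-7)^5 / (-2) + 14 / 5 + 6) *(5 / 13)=6471 / 2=3235.50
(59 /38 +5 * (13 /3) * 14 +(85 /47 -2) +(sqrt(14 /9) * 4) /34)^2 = 3265106 * sqrt(14) /136629 +85583493966153 /921851044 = 92928.16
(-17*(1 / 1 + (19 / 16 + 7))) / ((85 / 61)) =-8967 / 80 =-112.09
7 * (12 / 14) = 6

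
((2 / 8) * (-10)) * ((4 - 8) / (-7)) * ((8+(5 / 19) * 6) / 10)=-26 / 19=-1.37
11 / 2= 5.50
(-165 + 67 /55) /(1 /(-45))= 7370.18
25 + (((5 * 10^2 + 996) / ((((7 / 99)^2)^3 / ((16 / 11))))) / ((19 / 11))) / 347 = 22535288247558761 / 775659857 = 29053054.69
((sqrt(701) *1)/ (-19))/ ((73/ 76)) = -4 *sqrt(701)/ 73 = -1.45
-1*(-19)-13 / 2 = 25 / 2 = 12.50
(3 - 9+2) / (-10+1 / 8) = 32 / 79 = 0.41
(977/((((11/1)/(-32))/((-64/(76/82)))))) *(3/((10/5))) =61527552/209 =294390.20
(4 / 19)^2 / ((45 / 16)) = 256 / 16245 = 0.02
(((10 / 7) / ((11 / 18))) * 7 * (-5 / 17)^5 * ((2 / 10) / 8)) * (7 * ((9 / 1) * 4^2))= -14175000 / 15618427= -0.91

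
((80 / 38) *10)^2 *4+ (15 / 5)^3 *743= 7882021 / 361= 21833.85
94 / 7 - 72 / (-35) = 542 / 35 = 15.49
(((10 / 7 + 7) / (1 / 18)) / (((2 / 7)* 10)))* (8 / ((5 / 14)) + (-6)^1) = 21771 / 25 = 870.84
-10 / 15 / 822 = -0.00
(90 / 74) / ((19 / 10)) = 450 / 703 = 0.64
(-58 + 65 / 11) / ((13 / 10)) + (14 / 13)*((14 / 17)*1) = -95254 / 2431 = -39.18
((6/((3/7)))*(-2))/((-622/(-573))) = -25.79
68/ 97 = 0.70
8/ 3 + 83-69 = 16.67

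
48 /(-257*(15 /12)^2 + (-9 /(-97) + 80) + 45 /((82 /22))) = -1018112 /6562507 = -0.16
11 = 11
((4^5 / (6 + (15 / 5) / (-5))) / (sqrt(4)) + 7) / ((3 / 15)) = 13745 / 27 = 509.07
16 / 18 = 8 / 9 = 0.89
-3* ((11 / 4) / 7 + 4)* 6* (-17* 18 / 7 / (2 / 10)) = 846855 / 49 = 17282.76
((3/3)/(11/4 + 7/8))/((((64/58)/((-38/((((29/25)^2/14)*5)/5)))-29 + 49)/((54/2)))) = 4488750/12051443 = 0.37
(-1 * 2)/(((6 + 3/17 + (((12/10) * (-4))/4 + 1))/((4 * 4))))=-680/127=-5.35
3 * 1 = 3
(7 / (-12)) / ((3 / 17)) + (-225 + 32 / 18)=-8155 / 36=-226.53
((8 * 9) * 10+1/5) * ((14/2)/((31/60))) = 302484/31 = 9757.55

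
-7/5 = -1.40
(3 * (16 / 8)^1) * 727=4362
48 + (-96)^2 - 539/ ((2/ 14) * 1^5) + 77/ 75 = 411902/ 75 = 5492.03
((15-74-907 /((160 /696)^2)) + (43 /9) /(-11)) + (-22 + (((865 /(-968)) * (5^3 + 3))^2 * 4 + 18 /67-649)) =121616137893991 /3531409200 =34438.42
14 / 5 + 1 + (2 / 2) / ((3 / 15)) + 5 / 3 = 157 / 15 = 10.47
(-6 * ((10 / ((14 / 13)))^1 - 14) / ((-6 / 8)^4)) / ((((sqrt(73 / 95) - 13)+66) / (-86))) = -1219356160 / 8403633+242176 * sqrt(6935) / 8403633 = -142.70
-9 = -9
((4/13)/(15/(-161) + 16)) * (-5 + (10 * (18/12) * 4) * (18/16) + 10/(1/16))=143290/33293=4.30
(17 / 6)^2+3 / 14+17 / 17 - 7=565 / 252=2.24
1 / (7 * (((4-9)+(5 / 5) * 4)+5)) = 1 / 28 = 0.04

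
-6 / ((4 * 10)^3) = -3 / 32000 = -0.00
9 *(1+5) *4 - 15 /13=2793 /13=214.85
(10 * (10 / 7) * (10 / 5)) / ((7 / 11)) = 2200 / 49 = 44.90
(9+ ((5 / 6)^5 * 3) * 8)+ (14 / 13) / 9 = 79037 / 4212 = 18.76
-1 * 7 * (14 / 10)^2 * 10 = -686 / 5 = -137.20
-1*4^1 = -4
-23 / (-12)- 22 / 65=1231 / 780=1.58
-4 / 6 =-2 / 3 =-0.67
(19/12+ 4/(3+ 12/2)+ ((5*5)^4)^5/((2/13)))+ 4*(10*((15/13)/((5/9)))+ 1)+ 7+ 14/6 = 27666828827932476997375488327319/468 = 59117155615240335464477540000.00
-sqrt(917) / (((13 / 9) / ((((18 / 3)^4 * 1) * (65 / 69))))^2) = -377913600 * sqrt(917) / 529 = -21633237.44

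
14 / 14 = 1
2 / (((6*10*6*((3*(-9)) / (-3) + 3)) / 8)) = 1 / 270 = 0.00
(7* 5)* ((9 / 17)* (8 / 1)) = 2520 / 17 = 148.24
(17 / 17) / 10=1 / 10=0.10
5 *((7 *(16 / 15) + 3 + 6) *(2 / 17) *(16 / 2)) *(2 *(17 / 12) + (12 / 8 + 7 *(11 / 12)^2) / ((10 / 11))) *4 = 7791862 / 2295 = 3395.15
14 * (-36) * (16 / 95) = -8064 / 95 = -84.88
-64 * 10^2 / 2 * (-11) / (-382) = -17600 / 191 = -92.15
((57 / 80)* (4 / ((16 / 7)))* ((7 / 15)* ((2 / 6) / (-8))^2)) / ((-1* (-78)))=931 / 71884800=0.00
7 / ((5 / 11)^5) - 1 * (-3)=1136732 / 3125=363.75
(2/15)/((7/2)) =4/105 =0.04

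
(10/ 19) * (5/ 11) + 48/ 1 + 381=89711/ 209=429.24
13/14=0.93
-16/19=-0.84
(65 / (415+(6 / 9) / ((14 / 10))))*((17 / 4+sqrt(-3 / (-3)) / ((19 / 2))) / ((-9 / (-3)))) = 30121 / 132620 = 0.23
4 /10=2 /5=0.40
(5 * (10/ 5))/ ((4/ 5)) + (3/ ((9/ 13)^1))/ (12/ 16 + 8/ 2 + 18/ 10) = 10345/ 786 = 13.16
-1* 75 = -75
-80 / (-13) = 80 / 13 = 6.15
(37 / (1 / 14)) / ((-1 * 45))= -518 / 45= -11.51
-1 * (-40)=40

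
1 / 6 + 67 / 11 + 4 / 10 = 2197 / 330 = 6.66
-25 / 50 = -1 / 2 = -0.50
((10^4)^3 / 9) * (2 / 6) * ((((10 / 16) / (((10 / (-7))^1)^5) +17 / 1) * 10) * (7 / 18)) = 591323468750000 / 243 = 2433429912551.44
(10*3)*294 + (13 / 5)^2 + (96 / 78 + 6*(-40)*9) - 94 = 6573.99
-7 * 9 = -63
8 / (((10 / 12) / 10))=96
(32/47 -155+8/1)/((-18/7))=56.90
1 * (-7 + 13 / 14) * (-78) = 3315 / 7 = 473.57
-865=-865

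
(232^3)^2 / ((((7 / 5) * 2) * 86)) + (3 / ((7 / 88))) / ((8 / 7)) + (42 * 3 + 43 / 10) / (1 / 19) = 1949117065803987 / 3010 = 647547197941.52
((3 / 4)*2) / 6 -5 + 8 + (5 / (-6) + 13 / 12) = 7 / 2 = 3.50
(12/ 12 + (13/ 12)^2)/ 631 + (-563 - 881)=-131207303/ 90864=-1444.00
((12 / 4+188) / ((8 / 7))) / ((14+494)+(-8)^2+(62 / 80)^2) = 267400 / 916161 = 0.29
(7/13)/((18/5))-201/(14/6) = -140857/1638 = -85.99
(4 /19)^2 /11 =16 /3971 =0.00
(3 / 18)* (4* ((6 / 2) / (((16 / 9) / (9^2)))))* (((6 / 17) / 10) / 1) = 3.22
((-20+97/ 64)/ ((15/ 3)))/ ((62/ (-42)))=2.50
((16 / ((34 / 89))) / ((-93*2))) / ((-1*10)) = 178 / 7905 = 0.02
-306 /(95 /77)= -23562 /95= -248.02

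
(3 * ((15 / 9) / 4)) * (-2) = -5 / 2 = -2.50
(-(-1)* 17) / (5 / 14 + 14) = 238 / 201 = 1.18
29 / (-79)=-0.37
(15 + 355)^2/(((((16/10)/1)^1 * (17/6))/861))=442015875/17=26000933.82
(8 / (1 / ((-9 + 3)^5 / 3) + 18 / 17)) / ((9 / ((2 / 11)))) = 0.15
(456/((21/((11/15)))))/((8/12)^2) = 1254/35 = 35.83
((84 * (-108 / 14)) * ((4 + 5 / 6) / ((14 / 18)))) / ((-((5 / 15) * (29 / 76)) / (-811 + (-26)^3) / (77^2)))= -3451400823024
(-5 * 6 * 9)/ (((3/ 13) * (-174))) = 195/ 29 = 6.72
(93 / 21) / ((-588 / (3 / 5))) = -31 / 6860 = -0.00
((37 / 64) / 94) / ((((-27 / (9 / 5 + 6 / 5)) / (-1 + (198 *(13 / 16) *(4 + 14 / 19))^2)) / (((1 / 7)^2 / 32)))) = -0.25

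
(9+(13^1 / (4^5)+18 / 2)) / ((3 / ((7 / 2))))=129115 / 6144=21.01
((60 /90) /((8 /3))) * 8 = 2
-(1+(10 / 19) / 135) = -515 / 513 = -1.00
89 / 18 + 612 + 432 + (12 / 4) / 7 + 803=233399 / 126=1852.37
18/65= 0.28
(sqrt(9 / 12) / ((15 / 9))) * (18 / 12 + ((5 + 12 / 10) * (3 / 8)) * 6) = 927 * sqrt(3) / 200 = 8.03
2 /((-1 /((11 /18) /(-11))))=1 /9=0.11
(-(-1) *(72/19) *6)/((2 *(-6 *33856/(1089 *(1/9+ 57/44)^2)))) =-310249/2573056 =-0.12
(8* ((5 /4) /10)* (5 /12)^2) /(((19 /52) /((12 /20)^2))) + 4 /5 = 369 /380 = 0.97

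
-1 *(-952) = 952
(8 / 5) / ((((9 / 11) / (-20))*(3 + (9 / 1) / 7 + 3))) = -2464 / 459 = -5.37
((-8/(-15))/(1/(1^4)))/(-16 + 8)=-1/15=-0.07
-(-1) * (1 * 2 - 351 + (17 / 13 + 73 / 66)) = -297371 / 858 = -346.59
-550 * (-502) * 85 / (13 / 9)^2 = 1900948500 / 169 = 11248215.98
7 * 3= 21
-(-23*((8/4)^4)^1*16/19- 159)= 8909/19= 468.89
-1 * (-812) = 812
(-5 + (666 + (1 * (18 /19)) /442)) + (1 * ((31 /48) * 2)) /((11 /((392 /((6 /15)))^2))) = 15718381534 /138567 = 113435.24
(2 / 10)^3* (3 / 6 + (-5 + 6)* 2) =1 / 50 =0.02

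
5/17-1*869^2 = -12837732/17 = -755160.71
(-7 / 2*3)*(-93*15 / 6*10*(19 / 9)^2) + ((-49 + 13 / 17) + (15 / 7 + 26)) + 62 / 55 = 12815657339 / 117810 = 108782.42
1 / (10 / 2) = 1 / 5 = 0.20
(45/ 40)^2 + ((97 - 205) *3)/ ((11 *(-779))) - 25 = -23.70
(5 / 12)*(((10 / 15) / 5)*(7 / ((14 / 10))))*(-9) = -5 / 2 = -2.50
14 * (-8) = -112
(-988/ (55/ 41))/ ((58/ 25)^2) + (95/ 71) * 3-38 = -112199788/ 656821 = -170.82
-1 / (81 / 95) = -95 / 81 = -1.17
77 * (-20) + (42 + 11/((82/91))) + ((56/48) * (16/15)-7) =-5503813/3690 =-1491.55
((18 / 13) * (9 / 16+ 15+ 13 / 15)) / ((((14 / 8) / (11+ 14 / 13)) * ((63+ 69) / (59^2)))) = 4139.93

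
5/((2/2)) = 5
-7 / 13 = -0.54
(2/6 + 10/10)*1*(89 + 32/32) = 120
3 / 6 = 1 / 2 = 0.50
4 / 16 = 1 / 4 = 0.25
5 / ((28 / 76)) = 95 / 7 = 13.57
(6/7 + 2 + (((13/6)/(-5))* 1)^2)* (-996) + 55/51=-9019196/2975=-3031.66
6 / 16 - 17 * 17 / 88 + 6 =34 / 11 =3.09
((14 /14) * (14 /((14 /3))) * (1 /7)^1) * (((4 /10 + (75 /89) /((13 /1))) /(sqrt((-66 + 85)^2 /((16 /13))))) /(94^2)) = 8067 * sqrt(13) /22095003385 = 0.00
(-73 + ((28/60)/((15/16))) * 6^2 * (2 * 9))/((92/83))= 517837/2300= 225.15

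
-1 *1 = -1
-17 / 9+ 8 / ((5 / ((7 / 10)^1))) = -0.77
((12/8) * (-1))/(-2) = 3/4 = 0.75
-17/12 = -1.42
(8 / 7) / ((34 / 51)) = 12 / 7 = 1.71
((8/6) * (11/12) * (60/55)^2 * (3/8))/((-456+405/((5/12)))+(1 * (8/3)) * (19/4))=9/8723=0.00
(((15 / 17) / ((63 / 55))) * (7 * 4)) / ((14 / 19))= 10450 / 357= 29.27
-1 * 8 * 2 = -16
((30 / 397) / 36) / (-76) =-5 / 181032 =-0.00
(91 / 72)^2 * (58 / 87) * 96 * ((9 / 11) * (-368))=-3047408 / 99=-30781.90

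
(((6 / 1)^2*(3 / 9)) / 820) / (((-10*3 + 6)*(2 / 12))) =-3 / 820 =-0.00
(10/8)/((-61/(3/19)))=-15/4636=-0.00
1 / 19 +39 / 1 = 742 / 19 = 39.05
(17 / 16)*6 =51 / 8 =6.38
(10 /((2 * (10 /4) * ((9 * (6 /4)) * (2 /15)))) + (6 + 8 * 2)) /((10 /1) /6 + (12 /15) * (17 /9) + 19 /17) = 8840 /1643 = 5.38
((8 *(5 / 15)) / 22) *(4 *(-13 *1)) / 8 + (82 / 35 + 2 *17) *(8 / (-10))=-172454 / 5775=-29.86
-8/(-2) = 4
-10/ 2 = -5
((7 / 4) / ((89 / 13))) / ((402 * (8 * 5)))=91 / 5724480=0.00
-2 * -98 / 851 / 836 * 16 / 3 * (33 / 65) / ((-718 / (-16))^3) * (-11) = -4415488 / 48627267204815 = -0.00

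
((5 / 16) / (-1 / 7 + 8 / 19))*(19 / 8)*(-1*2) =-5.34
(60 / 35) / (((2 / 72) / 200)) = 86400 / 7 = 12342.86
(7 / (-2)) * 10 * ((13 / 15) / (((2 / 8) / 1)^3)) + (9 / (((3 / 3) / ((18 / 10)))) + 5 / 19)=-548588 / 285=-1924.87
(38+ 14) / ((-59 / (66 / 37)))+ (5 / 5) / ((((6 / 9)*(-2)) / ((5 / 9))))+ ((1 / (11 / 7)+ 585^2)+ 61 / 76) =468416636164 / 1368741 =342224.45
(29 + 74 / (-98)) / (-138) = -692 / 3381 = -0.20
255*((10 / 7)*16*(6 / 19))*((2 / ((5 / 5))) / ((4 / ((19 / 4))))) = 30600 / 7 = 4371.43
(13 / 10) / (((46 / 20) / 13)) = 7.35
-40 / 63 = -0.63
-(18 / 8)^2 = -81 / 16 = -5.06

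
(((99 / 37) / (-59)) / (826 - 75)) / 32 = -99 / 52461856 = -0.00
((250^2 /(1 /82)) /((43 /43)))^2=26265625000000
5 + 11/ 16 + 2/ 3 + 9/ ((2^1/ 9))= 2249/ 48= 46.85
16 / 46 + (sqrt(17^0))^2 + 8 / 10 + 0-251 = -248.85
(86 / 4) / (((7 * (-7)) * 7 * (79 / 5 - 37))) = 215 / 72716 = 0.00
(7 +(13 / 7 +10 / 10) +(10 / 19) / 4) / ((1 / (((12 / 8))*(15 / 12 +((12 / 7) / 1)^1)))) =661593 / 14896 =44.41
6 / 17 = 0.35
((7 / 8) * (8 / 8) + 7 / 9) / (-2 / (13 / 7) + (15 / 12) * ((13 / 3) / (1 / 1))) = 1547 / 4062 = 0.38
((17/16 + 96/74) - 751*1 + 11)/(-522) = 145561/103008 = 1.41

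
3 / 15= 1 / 5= 0.20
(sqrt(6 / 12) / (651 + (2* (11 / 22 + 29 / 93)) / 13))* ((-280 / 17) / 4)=-0.00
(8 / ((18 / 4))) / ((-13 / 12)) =-64 / 39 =-1.64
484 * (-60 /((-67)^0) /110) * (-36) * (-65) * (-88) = 54362880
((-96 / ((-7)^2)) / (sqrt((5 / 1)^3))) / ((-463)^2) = -96 * sqrt(5) / 262602025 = -0.00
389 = 389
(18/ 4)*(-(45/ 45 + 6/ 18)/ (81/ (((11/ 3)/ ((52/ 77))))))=-847/ 2106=-0.40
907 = 907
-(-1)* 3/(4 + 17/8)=24/49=0.49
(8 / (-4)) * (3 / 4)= -3 / 2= -1.50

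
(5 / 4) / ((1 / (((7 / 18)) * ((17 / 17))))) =35 / 72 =0.49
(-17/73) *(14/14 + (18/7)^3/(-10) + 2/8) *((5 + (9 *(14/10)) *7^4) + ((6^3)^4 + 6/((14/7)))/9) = 25365689.80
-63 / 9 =-7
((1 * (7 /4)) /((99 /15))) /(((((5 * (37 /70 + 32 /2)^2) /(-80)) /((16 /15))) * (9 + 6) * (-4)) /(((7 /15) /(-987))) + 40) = -21952 /168172500903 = -0.00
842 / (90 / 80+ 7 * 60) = 6736 / 3369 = 2.00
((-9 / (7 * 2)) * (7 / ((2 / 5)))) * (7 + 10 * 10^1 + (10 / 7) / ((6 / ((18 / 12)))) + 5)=-70785 / 56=-1264.02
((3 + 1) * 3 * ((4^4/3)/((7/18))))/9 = 2048/7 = 292.57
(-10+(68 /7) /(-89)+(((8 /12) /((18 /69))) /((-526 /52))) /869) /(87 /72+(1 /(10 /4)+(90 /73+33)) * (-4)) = 37828230935360 /513845744066193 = 0.07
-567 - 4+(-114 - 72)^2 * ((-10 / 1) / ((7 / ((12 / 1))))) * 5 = -20761597 / 7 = -2965942.43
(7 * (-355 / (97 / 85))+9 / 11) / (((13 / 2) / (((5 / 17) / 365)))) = -4645204 / 17213911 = -0.27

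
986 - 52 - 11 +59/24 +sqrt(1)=22235/24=926.46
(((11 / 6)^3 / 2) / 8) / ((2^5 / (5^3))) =166375 / 110592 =1.50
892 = 892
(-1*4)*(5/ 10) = -2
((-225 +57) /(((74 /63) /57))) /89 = -301644 /3293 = -91.60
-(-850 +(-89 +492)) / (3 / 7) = 1043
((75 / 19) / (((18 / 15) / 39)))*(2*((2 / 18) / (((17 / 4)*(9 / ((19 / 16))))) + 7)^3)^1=93276269708984375 / 1058313024576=88136.75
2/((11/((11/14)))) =1/7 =0.14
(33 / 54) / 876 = 11 / 15768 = 0.00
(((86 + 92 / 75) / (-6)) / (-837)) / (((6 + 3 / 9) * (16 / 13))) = 42523 / 19083600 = 0.00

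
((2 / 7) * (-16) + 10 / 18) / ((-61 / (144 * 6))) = 24288 / 427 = 56.88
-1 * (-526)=526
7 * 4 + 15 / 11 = 323 / 11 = 29.36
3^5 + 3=246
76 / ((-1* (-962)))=0.08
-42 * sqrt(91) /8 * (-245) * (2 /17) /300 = 4.81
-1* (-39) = 39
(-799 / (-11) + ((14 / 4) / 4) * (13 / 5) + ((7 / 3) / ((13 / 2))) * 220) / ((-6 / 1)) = -2640679 / 102960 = -25.65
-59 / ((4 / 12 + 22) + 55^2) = -177 / 9142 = -0.02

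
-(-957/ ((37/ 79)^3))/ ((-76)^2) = 471838323/ 292571728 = 1.61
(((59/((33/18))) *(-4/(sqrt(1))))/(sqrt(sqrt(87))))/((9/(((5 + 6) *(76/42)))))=-17936 *87^(3/4)/5481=-93.22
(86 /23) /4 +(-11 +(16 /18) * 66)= 6707 /138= 48.60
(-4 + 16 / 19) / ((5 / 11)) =-132 / 19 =-6.95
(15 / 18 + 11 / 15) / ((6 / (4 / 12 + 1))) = 47 / 135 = 0.35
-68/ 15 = -4.53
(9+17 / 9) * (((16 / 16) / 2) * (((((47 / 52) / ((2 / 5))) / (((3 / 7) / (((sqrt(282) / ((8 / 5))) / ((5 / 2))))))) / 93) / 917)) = 11515 * sqrt(282) / 136839456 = 0.00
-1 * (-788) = 788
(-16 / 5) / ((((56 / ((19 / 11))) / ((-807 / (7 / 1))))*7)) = 30666 / 18865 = 1.63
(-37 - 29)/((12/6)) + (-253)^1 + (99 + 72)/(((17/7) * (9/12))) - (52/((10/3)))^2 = -185078/425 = -435.48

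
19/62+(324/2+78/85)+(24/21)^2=42486639/258230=164.53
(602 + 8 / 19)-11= 11237 / 19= 591.42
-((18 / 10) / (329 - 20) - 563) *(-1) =-289942 / 515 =-562.99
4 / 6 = 0.67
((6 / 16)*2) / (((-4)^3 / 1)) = -3 / 256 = -0.01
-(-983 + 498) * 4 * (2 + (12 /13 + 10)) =325920 /13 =25070.77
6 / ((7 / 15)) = 90 / 7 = 12.86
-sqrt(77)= -8.77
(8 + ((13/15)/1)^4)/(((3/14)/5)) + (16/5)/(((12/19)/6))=6993254/30375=230.23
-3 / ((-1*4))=3 / 4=0.75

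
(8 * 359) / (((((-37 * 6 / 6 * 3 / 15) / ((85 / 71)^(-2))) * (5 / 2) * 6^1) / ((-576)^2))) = -1601123549184 / 267325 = -5989426.91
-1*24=-24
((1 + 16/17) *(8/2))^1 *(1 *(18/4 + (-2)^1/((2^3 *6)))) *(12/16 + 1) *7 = 57673/136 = 424.07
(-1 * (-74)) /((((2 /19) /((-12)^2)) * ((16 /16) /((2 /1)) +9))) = 10656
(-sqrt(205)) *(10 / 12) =-5 *sqrt(205) / 6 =-11.93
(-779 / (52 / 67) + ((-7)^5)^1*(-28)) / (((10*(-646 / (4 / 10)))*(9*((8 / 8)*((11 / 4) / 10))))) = -24418799 / 2078505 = -11.75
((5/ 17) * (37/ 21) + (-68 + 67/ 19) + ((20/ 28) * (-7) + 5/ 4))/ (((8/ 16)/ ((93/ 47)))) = -56946535/ 212534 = -267.94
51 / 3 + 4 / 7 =123 / 7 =17.57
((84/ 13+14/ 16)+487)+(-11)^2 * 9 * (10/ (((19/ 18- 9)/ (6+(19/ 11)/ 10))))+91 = -819109/ 104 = -7876.05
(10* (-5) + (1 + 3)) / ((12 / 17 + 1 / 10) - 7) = 7820 / 1053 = 7.43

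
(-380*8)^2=9241600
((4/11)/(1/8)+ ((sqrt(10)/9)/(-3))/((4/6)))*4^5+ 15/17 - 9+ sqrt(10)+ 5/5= 555725/187 - 503*sqrt(10)/9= 2795.06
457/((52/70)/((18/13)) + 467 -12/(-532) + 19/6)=781470/804941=0.97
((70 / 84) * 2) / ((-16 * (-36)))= 5 / 1728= 0.00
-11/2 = -5.50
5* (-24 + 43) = 95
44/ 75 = 0.59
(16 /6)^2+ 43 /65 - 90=-48103 /585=-82.23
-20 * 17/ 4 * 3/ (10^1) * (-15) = 765/ 2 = 382.50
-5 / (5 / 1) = -1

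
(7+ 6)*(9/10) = 117/10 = 11.70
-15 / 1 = -15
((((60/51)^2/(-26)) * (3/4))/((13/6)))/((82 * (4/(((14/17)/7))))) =-0.00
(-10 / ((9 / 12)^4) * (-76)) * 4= 778240 / 81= 9607.90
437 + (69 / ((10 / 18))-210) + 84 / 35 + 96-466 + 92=378 / 5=75.60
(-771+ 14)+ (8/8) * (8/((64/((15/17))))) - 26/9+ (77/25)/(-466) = -5417116549/7129800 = -759.79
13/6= 2.17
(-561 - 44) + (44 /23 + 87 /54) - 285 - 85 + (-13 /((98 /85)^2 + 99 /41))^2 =-959.42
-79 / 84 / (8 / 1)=-79 / 672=-0.12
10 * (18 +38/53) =9920/53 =187.17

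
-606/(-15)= 202/5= 40.40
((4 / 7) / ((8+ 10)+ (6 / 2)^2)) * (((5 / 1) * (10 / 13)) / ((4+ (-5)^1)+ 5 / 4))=800 / 2457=0.33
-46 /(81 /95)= -4370 /81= -53.95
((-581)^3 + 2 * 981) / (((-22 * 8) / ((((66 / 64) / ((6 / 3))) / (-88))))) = -588362937 / 90112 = -6529.24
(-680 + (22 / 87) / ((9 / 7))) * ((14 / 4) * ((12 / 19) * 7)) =-52164028 / 4959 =-10519.06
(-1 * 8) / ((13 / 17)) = -136 / 13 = -10.46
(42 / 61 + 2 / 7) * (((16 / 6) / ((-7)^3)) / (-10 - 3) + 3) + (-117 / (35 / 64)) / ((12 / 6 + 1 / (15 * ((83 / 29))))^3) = -160874363064254368 / 7023082211950497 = -22.91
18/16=9/8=1.12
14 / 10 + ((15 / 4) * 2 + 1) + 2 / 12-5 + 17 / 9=313 / 45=6.96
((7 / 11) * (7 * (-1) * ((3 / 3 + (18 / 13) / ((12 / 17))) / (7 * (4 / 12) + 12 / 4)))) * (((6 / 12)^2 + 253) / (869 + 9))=-1042377 / 1460992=-0.71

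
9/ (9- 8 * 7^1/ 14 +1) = 3/ 2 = 1.50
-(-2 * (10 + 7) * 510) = 17340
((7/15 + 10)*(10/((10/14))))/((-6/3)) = -1099/15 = -73.27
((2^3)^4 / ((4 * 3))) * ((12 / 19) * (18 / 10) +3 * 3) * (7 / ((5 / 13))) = 29912064 / 475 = 62972.77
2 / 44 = 1 / 22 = 0.05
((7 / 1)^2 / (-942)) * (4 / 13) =-98 / 6123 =-0.02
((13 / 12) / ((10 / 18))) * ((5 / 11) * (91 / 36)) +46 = 25471 / 528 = 48.24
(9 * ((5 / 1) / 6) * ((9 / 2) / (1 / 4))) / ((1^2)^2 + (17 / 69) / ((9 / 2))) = 16767 / 131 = 127.99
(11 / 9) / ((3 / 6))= 22 / 9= 2.44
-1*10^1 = -10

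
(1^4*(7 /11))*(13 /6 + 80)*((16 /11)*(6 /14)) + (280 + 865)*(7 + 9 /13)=13905772 /1573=8840.29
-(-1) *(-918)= -918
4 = 4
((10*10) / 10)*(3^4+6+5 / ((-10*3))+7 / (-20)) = 5189 / 6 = 864.83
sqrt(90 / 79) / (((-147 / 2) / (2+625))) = -1254 * sqrt(790) / 3871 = -9.11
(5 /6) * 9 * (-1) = -15 /2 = -7.50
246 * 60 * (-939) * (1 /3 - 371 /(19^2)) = 3474149760 /361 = 9623683.55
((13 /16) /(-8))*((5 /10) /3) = -13 /768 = -0.02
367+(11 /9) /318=1050365 /2862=367.00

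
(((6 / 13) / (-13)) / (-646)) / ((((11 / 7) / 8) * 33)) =56 / 6605027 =0.00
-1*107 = -107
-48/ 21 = -16/ 7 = -2.29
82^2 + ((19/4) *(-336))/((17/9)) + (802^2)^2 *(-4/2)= -14066187011000/17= -827422765352.94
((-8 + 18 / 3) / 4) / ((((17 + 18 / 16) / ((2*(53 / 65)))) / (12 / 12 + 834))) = -70808 / 1885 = -37.56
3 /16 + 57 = 915 /16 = 57.19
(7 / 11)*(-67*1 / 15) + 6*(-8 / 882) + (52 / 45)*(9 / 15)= -89077 / 40425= -2.20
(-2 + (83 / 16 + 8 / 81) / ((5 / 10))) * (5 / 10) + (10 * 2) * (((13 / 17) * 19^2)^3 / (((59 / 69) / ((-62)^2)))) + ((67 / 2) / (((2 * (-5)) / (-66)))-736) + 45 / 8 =3552950310896984568691 / 1878338160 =1891539226832.82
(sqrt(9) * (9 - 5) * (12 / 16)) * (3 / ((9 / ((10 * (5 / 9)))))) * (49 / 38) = 1225 / 57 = 21.49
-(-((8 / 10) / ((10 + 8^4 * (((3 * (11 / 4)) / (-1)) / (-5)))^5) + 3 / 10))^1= 16646056845059637946337 / 55486856150198793144040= 0.30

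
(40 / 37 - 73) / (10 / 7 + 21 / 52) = -968604 / 24679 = -39.25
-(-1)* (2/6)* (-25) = -25/3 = -8.33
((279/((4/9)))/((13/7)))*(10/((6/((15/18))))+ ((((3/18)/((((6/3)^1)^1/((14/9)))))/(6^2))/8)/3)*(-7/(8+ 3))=-98441833/329472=-298.79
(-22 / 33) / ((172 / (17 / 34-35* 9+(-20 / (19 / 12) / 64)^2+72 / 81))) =16300735 / 13411872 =1.22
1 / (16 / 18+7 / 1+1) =9 / 80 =0.11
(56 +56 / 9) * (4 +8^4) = 2296000 / 9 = 255111.11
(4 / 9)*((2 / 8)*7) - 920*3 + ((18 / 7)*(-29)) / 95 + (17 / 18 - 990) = -44876281 / 11970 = -3749.06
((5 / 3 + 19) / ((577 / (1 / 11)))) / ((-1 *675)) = -0.00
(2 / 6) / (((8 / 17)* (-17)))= -1 / 24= -0.04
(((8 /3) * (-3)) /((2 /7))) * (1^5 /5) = -28 /5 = -5.60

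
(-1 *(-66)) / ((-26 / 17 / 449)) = -251889 / 13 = -19376.08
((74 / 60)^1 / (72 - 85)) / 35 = -37 / 13650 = -0.00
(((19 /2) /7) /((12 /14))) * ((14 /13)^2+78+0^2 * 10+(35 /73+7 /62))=1159036423 /9178728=126.27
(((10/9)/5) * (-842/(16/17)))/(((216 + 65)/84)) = -50099/843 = -59.43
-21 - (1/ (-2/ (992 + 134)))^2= -316990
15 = 15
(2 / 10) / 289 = 1 / 1445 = 0.00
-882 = -882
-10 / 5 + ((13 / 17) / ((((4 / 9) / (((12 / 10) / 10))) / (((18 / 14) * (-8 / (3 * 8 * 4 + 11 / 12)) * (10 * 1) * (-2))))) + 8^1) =4455174 / 691985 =6.44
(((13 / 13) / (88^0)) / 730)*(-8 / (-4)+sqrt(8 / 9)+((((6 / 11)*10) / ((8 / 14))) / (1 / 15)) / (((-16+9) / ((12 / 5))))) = -259 / 4015+sqrt(2) / 1095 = -0.06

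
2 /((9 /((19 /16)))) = 19 /72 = 0.26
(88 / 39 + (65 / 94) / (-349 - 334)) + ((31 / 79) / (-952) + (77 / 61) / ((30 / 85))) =11164395225941 / 1914501842344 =5.83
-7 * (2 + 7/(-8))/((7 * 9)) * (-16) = 2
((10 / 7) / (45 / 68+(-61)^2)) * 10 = 6800 / 1771511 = 0.00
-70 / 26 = -35 / 13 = -2.69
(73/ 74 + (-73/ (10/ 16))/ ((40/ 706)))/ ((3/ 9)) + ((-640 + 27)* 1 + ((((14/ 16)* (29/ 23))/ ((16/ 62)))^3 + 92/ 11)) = -217699509745083629/ 32453224038400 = -6708.10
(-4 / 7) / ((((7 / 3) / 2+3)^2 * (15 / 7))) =-48 / 3125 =-0.02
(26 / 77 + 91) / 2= 7033 / 154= 45.67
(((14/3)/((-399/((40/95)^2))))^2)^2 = 268435456/14521559183993082321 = 0.00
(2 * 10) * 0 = 0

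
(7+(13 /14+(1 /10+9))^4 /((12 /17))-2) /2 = 86041435439 /12005000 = 7167.13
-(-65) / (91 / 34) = 24.29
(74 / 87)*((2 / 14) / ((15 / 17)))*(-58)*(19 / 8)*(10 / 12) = -15.81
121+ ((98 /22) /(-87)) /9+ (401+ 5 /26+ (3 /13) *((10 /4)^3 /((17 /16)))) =2000855759 /3806946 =525.58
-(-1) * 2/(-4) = -1/2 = -0.50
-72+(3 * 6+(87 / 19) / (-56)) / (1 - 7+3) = -77.97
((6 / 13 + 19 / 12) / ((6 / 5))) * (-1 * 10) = -7975 / 468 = -17.04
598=598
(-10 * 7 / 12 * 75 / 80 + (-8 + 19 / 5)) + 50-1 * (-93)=21333 / 160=133.33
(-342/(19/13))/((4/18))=-1053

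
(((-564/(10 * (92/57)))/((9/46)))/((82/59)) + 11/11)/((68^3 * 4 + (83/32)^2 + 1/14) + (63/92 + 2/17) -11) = -73258060288/722626977766405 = -0.00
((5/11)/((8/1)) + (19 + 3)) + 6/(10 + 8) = 5911/264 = 22.39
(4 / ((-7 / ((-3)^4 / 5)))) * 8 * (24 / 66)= -10368 / 385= -26.93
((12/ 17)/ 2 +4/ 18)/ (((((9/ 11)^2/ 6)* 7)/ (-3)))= -21296/ 9639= -2.21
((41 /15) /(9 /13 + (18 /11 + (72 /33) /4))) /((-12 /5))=-5863 /14796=-0.40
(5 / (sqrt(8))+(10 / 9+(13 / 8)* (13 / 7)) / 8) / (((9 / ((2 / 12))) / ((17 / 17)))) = 2081 / 217728+5* sqrt(2) / 216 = 0.04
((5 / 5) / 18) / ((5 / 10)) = 1 / 9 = 0.11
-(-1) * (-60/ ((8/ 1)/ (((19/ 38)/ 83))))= -15/ 332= -0.05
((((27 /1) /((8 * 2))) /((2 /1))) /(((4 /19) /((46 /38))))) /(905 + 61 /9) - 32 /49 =-33337915 /51468032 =-0.65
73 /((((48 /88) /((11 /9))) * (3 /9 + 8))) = 8833 /450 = 19.63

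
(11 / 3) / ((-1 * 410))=-11 / 1230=-0.01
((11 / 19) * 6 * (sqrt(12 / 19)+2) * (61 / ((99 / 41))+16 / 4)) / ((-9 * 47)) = -11588 / 24111- 11588 * sqrt(57) / 458109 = -0.67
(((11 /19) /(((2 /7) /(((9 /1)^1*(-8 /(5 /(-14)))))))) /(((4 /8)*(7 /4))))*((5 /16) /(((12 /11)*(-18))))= -847 /114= -7.43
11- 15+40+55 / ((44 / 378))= 508.50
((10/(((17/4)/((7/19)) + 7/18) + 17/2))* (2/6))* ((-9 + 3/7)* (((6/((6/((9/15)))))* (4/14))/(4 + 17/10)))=-28800/684551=-0.04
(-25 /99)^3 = -15625 /970299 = -0.02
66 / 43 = 1.53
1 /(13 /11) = 11 /13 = 0.85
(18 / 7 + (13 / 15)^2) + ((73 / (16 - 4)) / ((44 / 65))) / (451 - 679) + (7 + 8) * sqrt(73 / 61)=7685137 / 2340800 + 15 * sqrt(4453) / 61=19.69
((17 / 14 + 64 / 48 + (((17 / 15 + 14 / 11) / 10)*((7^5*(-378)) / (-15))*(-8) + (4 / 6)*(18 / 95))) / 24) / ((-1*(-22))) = -894522884281 / 579348000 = -1544.02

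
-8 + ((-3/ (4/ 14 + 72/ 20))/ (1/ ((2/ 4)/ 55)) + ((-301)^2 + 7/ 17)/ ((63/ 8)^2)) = 273872981/ 188496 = 1452.94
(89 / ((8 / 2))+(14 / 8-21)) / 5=3 / 5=0.60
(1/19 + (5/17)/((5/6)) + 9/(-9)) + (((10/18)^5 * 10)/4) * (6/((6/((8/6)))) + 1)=-32696323/114436962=-0.29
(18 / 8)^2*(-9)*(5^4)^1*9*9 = -36905625 / 16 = -2306601.56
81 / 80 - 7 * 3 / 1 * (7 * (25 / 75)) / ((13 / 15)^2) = -868311 / 13520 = -64.22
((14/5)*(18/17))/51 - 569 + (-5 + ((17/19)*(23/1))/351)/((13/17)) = -72084939347/125277165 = -575.40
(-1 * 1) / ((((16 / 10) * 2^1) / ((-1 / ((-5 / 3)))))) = -3 / 16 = -0.19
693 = 693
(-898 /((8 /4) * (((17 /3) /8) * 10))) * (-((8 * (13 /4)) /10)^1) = 70044 /425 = 164.81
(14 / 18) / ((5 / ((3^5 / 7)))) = 27 / 5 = 5.40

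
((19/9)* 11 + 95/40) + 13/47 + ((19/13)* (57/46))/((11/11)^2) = 28011979/1011816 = 27.68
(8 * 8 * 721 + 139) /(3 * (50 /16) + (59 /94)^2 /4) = 52768592 /10801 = 4885.53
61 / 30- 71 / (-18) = 269 / 45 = 5.98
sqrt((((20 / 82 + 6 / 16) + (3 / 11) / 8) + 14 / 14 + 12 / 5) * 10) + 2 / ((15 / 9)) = 6 / 5 + 3 * sqrt(915981) / 451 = 7.57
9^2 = 81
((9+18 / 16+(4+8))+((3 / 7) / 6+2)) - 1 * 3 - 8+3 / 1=16.20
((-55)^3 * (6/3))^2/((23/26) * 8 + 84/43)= 15473478109375/1262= 12261076156.40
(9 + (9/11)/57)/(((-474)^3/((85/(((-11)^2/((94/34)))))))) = -0.00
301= 301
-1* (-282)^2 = -79524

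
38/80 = 19/40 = 0.48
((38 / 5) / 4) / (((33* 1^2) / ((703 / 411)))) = 0.10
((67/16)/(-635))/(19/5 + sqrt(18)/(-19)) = -459553/263897872-19095 * sqrt(2)/263897872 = -0.00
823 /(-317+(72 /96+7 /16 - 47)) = -13168 /5805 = -2.27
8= 8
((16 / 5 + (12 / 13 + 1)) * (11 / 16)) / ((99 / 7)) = 259 / 1040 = 0.25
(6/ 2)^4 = 81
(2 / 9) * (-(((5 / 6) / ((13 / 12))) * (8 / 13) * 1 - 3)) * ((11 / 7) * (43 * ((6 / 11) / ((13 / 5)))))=52460 / 6591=7.96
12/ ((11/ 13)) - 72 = -636/ 11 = -57.82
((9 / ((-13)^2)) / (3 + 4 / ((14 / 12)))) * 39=21 / 65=0.32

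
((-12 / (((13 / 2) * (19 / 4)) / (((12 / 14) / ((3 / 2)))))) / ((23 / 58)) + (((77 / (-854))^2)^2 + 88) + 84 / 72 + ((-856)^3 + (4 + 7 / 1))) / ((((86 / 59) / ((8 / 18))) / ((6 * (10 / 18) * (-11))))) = 53792203274305718669932375 / 7671064512642804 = 7012351830.13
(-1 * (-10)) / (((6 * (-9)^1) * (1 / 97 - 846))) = 485 / 2215647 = 0.00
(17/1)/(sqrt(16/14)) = 17 * sqrt(14)/4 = 15.90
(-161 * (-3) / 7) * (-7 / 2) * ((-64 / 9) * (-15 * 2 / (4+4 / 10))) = -128800 / 11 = -11709.09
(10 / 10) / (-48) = -1 / 48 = -0.02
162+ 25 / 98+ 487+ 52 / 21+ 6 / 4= 96025 / 147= 653.23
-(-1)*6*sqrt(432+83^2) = 6*sqrt(7321) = 513.38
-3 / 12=-1 / 4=-0.25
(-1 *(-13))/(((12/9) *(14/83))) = 3237/56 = 57.80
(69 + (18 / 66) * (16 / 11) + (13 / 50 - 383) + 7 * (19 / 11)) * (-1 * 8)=7290308 / 3025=2410.02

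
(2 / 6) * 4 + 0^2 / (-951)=4 / 3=1.33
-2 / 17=-0.12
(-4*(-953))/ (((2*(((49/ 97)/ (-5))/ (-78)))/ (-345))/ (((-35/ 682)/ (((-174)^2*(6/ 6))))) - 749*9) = -13819929500/ 24422593139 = -0.57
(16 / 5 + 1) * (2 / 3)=14 / 5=2.80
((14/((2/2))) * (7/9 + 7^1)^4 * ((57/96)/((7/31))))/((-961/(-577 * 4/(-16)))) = -16451351875/813564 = -20221.34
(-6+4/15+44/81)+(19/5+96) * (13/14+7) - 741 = 255611/5670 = 45.08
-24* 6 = -144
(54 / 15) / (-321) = -6 / 535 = -0.01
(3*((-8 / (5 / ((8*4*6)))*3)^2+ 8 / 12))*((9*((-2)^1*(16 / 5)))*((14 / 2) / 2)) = -64210650336 / 125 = -513685202.69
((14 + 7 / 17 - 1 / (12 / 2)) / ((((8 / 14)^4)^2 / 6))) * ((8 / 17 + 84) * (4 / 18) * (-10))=-15035379256135 / 10653696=-1411282.93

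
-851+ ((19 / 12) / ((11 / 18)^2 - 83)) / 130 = -155877697 / 183170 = -851.00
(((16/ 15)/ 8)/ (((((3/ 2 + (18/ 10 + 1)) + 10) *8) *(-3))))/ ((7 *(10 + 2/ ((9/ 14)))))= -1/ 236236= -0.00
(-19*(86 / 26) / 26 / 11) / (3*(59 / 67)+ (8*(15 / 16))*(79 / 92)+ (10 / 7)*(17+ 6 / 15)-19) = -0.01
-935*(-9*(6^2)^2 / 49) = 10905840 / 49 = 222568.16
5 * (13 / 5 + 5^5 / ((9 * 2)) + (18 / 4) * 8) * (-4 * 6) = -76396 / 3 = -25465.33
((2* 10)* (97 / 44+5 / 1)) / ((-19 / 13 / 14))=-288470 / 209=-1380.24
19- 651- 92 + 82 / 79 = -57114 / 79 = -722.96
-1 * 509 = -509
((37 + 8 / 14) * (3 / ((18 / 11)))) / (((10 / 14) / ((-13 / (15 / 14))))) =-263263 / 225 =-1170.06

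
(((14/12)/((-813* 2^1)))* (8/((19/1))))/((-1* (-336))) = -1/1112184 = -0.00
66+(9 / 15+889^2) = 3951938 / 5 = 790387.60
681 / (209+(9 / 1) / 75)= 17025 / 5228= 3.26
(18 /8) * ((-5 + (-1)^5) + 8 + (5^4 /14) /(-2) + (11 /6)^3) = -21409 /672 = -31.86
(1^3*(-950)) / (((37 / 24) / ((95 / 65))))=-433200 / 481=-900.62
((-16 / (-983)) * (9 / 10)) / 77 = 72 / 378455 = 0.00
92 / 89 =1.03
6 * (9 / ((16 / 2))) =27 / 4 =6.75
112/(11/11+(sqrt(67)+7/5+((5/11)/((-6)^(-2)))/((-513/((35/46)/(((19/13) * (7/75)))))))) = -7414383713440/1848952334937+3336686755600 * sqrt(67)/1848952334937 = 10.76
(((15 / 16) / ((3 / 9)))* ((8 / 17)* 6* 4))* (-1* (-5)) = 2700 / 17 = 158.82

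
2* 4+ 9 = 17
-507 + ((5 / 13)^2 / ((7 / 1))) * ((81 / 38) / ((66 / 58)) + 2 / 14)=-1754811731 / 3461458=-506.96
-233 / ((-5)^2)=-233 / 25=-9.32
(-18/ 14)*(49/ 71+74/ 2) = -24084/ 497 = -48.46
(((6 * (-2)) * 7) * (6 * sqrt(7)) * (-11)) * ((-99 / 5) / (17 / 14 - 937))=232848 * sqrt(7) / 1985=310.36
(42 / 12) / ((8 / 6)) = 21 / 8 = 2.62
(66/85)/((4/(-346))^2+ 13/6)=11851884/33073585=0.36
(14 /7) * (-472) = -944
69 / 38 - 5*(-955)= 181519 / 38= 4776.82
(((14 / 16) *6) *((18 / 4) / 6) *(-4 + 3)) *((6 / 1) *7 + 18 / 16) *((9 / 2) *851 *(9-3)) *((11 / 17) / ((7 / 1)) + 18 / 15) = -10972643373 / 2176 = -5042575.08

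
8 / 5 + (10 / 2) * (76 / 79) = 2532 / 395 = 6.41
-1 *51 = -51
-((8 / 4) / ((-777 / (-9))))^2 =-36 / 67081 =-0.00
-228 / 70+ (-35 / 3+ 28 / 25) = -7247 / 525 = -13.80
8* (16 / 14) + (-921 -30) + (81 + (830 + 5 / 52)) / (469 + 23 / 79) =-12684102383 / 13494936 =-939.92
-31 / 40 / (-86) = 31 / 3440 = 0.01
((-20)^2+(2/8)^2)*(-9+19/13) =-313649/104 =-3015.86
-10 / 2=-5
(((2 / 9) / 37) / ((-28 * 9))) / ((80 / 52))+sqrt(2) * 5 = -13 / 839160+5 * sqrt(2) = 7.07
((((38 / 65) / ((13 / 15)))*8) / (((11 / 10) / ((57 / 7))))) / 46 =259920 / 299299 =0.87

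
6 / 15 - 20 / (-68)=59 / 85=0.69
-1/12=-0.08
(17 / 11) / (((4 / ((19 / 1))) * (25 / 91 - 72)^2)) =2674763 / 1874476076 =0.00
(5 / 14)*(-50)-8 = -25.86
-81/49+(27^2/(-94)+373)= 1674703/4606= 363.59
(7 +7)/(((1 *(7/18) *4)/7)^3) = 5103/4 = 1275.75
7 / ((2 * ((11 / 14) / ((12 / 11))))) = 588 / 121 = 4.86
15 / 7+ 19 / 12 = 313 / 84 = 3.73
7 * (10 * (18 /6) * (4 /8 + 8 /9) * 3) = 875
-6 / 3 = -2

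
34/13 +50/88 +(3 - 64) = -33071/572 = -57.82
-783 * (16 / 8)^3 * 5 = -31320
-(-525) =525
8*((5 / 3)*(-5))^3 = -125000 / 27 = -4629.63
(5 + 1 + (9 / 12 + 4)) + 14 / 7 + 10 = 91 / 4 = 22.75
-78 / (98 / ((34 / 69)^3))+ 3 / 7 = 1788611 / 5365647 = 0.33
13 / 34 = 0.38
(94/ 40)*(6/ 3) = 47/ 10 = 4.70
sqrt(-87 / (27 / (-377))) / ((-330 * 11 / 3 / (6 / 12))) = -29 * sqrt(13) / 7260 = -0.01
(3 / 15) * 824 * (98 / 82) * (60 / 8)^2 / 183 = 60.54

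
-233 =-233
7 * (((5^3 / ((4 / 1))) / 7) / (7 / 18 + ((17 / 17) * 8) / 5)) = 5625 / 358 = 15.71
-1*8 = -8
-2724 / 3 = -908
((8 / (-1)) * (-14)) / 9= 112 / 9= 12.44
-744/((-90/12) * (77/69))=34224/385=88.89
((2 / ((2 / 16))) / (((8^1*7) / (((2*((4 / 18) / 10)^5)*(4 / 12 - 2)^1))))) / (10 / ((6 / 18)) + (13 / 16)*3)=-64 / 402234406875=-0.00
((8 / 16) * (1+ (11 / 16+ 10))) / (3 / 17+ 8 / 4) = 3179 / 1184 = 2.68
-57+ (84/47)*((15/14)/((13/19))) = -33117/611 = -54.20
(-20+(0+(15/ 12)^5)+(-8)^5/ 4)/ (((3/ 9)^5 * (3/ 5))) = -3404415015/ 1024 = -3324624.04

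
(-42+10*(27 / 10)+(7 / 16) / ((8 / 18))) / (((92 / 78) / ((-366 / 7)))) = 278343 / 448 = 621.30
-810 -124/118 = -47852/59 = -811.05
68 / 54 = 34 / 27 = 1.26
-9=-9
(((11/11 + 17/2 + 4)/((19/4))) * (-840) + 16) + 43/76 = -180181/76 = -2370.80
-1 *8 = -8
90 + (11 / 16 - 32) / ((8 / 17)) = 3003 / 128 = 23.46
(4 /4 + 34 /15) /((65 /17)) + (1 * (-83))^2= 6717608 /975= 6889.85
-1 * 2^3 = -8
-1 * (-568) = 568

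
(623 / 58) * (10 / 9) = 3115 / 261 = 11.93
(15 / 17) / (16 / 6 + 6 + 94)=45 / 5236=0.01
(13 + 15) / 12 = 7 / 3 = 2.33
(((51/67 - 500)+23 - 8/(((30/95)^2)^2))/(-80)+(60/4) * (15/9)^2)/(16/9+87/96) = 21.49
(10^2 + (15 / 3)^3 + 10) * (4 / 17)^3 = 15040 / 4913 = 3.06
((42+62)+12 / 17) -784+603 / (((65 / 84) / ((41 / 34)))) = 287746 / 1105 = 260.40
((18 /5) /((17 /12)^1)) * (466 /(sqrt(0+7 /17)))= 100656 * sqrt(119) /595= 1845.42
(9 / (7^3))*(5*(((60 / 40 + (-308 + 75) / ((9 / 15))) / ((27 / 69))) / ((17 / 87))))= -7740535 / 11662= -663.74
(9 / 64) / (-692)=-9 / 44288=-0.00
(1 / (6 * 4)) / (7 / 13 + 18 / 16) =13 / 519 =0.03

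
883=883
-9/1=-9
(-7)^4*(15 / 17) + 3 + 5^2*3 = 37341 / 17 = 2196.53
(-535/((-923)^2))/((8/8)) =-535/851929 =-0.00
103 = 103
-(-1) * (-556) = -556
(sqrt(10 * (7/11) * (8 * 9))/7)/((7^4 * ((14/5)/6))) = 180 * sqrt(385)/1294139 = 0.00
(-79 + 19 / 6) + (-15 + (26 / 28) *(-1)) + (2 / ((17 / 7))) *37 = -21881 / 357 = -61.29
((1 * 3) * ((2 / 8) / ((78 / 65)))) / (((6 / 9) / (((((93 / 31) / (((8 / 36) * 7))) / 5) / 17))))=81 / 3808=0.02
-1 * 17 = -17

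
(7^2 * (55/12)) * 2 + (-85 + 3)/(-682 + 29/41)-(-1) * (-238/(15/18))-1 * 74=8350759/93110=89.69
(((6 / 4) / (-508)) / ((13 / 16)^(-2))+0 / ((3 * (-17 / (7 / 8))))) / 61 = -0.00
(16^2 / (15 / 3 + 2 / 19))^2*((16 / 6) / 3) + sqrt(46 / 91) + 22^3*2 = sqrt(4186) / 91 + 1992634544 / 84681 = 23531.78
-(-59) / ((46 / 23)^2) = 59 / 4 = 14.75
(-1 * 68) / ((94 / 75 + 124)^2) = -95625 / 22061809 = -0.00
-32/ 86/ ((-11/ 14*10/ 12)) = 1344/ 2365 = 0.57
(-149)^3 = -3307949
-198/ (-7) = 198/ 7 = 28.29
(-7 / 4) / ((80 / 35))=-49 / 64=-0.77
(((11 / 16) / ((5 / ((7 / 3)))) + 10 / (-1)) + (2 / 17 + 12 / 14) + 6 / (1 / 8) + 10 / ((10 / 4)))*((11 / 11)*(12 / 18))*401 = 495845723 / 42840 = 11574.36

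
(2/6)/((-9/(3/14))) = -1/126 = -0.01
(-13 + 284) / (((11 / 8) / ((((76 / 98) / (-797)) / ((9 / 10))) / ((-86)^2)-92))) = -129622659556648 / 7148690703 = -18132.36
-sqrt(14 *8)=-4 *sqrt(7)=-10.58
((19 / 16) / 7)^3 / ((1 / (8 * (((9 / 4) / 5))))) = 61731 / 3512320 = 0.02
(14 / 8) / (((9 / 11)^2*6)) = 847 / 1944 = 0.44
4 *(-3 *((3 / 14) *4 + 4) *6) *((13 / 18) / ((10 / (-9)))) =7956 / 35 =227.31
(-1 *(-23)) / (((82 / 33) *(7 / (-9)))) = -6831 / 574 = -11.90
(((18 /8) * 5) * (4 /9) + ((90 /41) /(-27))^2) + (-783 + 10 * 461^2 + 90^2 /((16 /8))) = 32201804278 /15129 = 2128482.01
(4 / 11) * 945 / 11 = 3780 / 121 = 31.24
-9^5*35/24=-688905/8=-86113.12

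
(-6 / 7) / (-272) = 3 / 952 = 0.00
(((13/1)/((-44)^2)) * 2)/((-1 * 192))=-13/185856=-0.00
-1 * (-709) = 709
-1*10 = -10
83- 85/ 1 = -2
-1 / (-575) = 1 / 575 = 0.00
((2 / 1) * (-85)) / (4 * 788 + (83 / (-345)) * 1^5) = -58650 / 1087357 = -0.05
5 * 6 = 30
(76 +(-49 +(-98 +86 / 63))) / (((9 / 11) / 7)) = -48257 / 81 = -595.77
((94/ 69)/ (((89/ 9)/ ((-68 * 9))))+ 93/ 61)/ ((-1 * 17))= 10337253/ 2122739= 4.87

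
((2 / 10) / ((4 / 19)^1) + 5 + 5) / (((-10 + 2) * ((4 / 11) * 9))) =-803 / 1920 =-0.42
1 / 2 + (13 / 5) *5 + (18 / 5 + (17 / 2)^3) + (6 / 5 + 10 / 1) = 25697 / 40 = 642.42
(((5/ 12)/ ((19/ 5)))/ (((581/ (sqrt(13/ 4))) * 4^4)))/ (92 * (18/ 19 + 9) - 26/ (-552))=115 * sqrt(13)/ 285533556224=0.00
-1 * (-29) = 29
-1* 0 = 0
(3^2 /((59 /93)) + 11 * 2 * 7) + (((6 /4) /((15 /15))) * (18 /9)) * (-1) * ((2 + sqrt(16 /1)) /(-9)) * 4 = 10395 /59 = 176.19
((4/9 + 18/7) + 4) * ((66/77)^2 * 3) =5304/343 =15.46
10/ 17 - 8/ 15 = 14/ 255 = 0.05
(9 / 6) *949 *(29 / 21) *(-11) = -302731 / 14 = -21623.64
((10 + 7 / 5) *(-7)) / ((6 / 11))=-1463 / 10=-146.30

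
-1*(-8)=8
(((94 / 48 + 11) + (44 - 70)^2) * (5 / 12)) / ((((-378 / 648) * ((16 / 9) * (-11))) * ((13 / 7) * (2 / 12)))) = 744075 / 9152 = 81.30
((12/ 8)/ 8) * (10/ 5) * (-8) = -3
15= 15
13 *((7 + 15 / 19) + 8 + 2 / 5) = 19994 / 95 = 210.46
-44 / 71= -0.62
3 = 3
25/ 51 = 0.49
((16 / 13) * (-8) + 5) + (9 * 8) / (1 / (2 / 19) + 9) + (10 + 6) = 7237 / 481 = 15.05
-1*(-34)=34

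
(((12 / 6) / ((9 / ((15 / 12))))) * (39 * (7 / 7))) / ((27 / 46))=1495 / 81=18.46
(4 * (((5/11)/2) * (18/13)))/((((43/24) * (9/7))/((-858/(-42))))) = 480/43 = 11.16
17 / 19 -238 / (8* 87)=0.55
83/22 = 3.77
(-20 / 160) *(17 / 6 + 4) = -41 / 48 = -0.85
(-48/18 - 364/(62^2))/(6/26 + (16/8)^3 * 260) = -103493/77964969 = -0.00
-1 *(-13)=13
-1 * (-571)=571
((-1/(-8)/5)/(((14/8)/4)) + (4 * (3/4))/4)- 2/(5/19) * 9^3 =-775543/140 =-5539.59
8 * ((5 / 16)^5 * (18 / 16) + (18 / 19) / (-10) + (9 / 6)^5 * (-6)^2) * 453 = 98656408870479 / 99614720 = 990379.82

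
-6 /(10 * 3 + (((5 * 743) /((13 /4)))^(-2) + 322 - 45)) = -1324917600 /67791617369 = -0.02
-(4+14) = -18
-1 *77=-77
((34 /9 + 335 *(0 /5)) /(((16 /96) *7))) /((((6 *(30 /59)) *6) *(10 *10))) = 1003 /567000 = 0.00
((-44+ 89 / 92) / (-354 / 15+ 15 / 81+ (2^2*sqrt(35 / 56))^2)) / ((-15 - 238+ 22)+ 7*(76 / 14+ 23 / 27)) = -2886111 / 168278120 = -0.02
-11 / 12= -0.92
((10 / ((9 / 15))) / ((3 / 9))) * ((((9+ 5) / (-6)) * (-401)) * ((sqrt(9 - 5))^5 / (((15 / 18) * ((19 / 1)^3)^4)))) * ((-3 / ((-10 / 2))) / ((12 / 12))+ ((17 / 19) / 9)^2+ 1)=0.00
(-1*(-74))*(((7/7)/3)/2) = 12.33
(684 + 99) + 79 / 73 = 57238 / 73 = 784.08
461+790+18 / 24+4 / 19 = 95149 / 76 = 1251.96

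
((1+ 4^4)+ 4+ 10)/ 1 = 271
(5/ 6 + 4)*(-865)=-25085/ 6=-4180.83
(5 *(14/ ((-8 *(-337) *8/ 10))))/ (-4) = -0.01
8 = 8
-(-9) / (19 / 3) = 1.42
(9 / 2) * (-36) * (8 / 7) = -1296 / 7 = -185.14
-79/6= -13.17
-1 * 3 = -3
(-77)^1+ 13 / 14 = -1065 / 14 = -76.07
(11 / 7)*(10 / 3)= 110 / 21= 5.24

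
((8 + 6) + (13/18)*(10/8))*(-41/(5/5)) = -43993/72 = -611.01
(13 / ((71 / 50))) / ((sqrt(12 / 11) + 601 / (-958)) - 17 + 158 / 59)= -341479265398700 / 554890693676173 - 4153157429200 * sqrt(33) / 554890693676173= -0.66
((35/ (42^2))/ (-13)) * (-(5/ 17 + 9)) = 395/ 27846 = 0.01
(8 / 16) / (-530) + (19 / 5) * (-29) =-116813 / 1060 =-110.20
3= 3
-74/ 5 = -14.80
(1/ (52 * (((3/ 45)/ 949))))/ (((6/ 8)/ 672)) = 245280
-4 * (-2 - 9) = 44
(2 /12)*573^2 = 109443 /2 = 54721.50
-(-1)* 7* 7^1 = 49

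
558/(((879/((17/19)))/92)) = 290904/5567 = 52.26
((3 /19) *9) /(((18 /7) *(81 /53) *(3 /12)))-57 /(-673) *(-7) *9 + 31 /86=-104779543 /29691414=-3.53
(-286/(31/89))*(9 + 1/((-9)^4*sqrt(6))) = -7389.92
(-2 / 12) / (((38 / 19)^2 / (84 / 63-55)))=161 / 72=2.24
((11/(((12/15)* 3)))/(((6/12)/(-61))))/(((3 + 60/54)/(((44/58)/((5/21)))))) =-465003/1073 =-433.37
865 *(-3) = -2595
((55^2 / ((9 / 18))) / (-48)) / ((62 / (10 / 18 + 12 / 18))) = -33275 / 13392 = -2.48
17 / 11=1.55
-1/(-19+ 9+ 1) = 1/9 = 0.11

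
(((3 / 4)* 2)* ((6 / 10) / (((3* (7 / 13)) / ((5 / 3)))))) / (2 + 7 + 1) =13 / 140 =0.09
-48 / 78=-0.62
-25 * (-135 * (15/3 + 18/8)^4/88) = 2387073375/22528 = 105960.29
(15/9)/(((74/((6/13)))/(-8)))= -40/481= -0.08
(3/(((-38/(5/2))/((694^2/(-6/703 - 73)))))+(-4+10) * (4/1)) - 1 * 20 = 13406459/10265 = 1306.04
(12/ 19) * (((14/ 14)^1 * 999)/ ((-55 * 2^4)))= -2997/ 4180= -0.72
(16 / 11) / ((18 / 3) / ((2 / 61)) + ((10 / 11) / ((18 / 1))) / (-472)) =67968 / 8551219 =0.01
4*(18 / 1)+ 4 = 76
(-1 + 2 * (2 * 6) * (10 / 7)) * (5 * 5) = 5825 / 7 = 832.14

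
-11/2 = -5.50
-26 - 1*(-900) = 874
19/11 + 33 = 34.73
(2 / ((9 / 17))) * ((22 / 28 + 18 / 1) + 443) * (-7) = -36635 / 3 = -12211.67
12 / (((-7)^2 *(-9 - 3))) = -1 / 49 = -0.02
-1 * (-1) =1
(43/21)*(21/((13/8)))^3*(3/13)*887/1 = 25835798016/28561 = 904583.10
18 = 18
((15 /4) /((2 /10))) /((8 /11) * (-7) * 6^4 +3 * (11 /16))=-1100 /386951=-0.00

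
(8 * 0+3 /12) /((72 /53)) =53 /288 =0.18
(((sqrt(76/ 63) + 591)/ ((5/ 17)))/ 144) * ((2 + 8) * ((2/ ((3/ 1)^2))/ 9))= 17 * sqrt(133)/ 30618 + 3349/ 972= 3.45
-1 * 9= -9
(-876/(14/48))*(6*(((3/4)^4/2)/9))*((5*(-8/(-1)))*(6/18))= -29565/7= -4223.57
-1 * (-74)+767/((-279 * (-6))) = 124643/1674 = 74.46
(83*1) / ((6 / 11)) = 152.17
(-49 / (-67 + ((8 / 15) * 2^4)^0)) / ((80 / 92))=1127 / 1320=0.85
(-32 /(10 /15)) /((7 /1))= -48 /7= -6.86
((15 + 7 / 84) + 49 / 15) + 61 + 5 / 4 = 403 / 5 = 80.60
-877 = -877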